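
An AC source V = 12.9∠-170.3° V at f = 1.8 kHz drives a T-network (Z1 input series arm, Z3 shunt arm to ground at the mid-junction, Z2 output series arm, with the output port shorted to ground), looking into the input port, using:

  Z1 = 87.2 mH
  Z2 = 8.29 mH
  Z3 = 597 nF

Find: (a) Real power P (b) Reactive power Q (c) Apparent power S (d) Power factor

Step 1 — Angular frequency: ω = 2π·f = 2π·1800 = 1.131e+04 rad/s.
Step 2 — Component impedances:
  Z1: Z = jωL = j·1.131e+04·0.0872 = 0 + j986.2 Ω
  Z2: Z = jωL = j·1.131e+04·0.00829 = 0 + j93.76 Ω
  Z3: Z = 1/(jωC) = -j/(ω·C) = 0 - j148.1 Ω
Step 3 — With the output port shorted to ground, the output series arm Z2 runs from the junction to ground; the shunt arm Z3 also runs from the junction to ground. They appear in parallel: Z3 || Z2 = 0 + j255.5 Ω.
Step 4 — Series with input arm Z1: Z_in = Z1 + (Z3 || Z2) = 0 + j1242 Ω = 1242∠90.0° Ω.
Step 5 — Source phasor: V = 12.9∠-170.3° V = -12.72 - j2.174 V.
Step 6 — Current: I = V / Z = -0.00175 + j0.01024 A = 0.01039∠99.7° A.
Step 7 — Complex power: S = V·I* = 0 + j0.134 VA.
Step 8 — Real power: P = Re(S) = 0 W.
Step 9 — Reactive power: Q = Im(S) = 0.134 VAR.
Step 10 — Apparent power: |S| = 0.134 VA.
Step 11 — Power factor: PF = P/|S| = 0 (lagging).

(a) P = 0 W  (b) Q = 0.134 VAR  (c) S = 0.134 VA  (d) PF = 0 (lagging)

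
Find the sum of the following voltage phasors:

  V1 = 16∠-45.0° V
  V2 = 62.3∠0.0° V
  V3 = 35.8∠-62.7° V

Step 1 — Convert each phasor to rectangular form:
  V1 = 16·(cos(-45.0°) + j·sin(-45.0°)) = 11.31 - j11.31 V
  V2 = 62.3·(cos(0.0°) + j·sin(0.0°)) = 62.3 V
  V3 = 35.8·(cos(-62.7°) + j·sin(-62.7°)) = 16.42 - j31.81 V
Step 2 — Sum components: V_total = 90.03 - j43.13 V.
Step 3 — Convert to polar: |V_total| = 99.83 V, ∠V_total = -25.6°.

V_total = 99.83∠-25.6° V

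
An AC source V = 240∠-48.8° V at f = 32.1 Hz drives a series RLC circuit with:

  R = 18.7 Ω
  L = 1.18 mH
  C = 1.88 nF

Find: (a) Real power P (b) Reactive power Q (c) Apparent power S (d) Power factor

Step 1 — Angular frequency: ω = 2π·f = 2π·32.1 = 201.7 rad/s.
Step 2 — Component impedances:
  R: Z = R = 18.7 Ω
  L: Z = jωL = j·201.7·0.00118 = 0 + j0.238 Ω
  C: Z = 1/(jωC) = -j/(ω·C) = 0 - j2.637e+06 Ω
Step 3 — Series combination: Z_total = R + L + C = 18.7 - j2.637e+06 Ω = 2.637e+06∠-90.0° Ω.
Step 4 — Source phasor: V = 240∠-48.8° V = 158.1 - j180.6 V.
Step 5 — Current: I = V / Z = 6.847e-05 + j5.994e-05 A = 9.1e-05∠41.2° A.
Step 6 — Complex power: S = V·I* = 1.549e-07 - j0.02184 VA.
Step 7 — Real power: P = Re(S) = 1.549e-07 W.
Step 8 — Reactive power: Q = Im(S) = -0.02184 VAR.
Step 9 — Apparent power: |S| = 0.02184 VA.
Step 10 — Power factor: PF = P/|S| = 7.091e-06 (leading).

(a) P = 1.549e-07 W  (b) Q = -0.02184 VAR  (c) S = 0.02184 VA  (d) PF = 7.091e-06 (leading)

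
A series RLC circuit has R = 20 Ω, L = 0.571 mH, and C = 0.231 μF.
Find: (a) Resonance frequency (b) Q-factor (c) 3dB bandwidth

Step 1 — Resonance: ω₀ = 1/√(LC) = 1/√(0.000571·2.31e-07) = 8.707e+04 rad/s.
Step 2 — f₀ = ω₀/(2π) = 1.386e+04 Hz.
Step 3 — Series Q: Q = ω₀L/R = 8.707e+04·0.000571/20 = 2.486.
Step 4 — Bandwidth: Δω = ω₀/Q = 3.503e+04 rad/s; BW = Δω/(2π) = 5575 Hz.

(a) f₀ = 1.386e+04 Hz  (b) Q = 2.486  (c) BW = 5575 Hz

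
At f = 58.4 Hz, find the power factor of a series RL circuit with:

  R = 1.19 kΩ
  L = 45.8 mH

Step 1 — Angular frequency: ω = 2π·f = 2π·58.4 = 366.9 rad/s.
Step 2 — Component impedances:
  R: Z = R = 1190 Ω
  L: Z = jωL = j·366.9·0.0458 = 0 + j16.81 Ω
Step 3 — Series combination: Z_total = R + L = 1190 + j16.81 Ω = 1190∠0.8° Ω.
Step 4 — Power factor: PF = cos(φ) = Re(Z)/|Z| = 1190/1190.1 = 0.9999.
Step 5 — Type: Im(Z) = 16.81 ⇒ lagging (phase φ = 0.8°).

PF = 0.9999 (lagging, φ = 0.8°)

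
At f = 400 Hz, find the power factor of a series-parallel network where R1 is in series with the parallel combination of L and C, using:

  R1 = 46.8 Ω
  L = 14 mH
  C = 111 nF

Step 1 — Angular frequency: ω = 2π·f = 2π·400 = 2513 rad/s.
Step 2 — Component impedances:
  R1: Z = R = 46.8 Ω
  L: Z = jωL = j·2513·0.014 = 0 + j35.19 Ω
  C: Z = 1/(jωC) = -j/(ω·C) = 0 - j3585 Ω
Step 3 — Parallel branch: L || C = 1/(1/L + 1/C) = 0 + j35.53 Ω.
Step 4 — Series with R1: Z_total = R1 + (L || C) = 46.8 + j35.53 Ω = 58.76∠37.2° Ω.
Step 5 — Power factor: PF = cos(φ) = Re(Z)/|Z| = 46.8/58.762 = 0.7964.
Step 6 — Type: Im(Z) = 35.53 ⇒ lagging (phase φ = 37.2°).

PF = 0.7964 (lagging, φ = 37.2°)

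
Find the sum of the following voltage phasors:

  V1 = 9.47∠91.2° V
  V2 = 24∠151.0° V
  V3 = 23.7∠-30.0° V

Step 1 — Convert each phasor to rectangular form:
  V1 = 9.47·(cos(91.2°) + j·sin(91.2°)) = -0.1983 + j9.468 V
  V2 = 24·(cos(151.0°) + j·sin(151.0°)) = -20.99 + j11.64 V
  V3 = 23.7·(cos(-30.0°) + j·sin(-30.0°)) = 20.52 - j11.85 V
Step 2 — Sum components: V_total = -0.6644 + j9.253 V.
Step 3 — Convert to polar: |V_total| = 9.277 V, ∠V_total = 94.1°.

V_total = 9.277∠94.1° V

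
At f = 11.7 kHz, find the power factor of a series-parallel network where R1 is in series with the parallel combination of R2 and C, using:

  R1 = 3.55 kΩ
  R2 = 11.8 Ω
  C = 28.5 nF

Step 1 — Angular frequency: ω = 2π·f = 2π·1.17e+04 = 7.351e+04 rad/s.
Step 2 — Component impedances:
  R1: Z = R = 3550 Ω
  R2: Z = R = 11.8 Ω
  C: Z = 1/(jωC) = -j/(ω·C) = 0 - j477.3 Ω
Step 3 — Parallel branch: R2 || C = 1/(1/R2 + 1/C) = 11.79 - j0.2915 Ω.
Step 4 — Series with R1: Z_total = R1 + (R2 || C) = 3562 - j0.2915 Ω = 3562∠-0.0° Ω.
Step 5 — Power factor: PF = cos(φ) = Re(Z)/|Z| = 3562/3562 = 1.
Step 6 — Type: Im(Z) = -0.2915 ⇒ leading (phase φ = -0.0°).

PF = 1 (leading, φ = -0.0°)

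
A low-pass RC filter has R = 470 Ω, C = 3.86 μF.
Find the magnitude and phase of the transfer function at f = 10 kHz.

Step 1 — Angular frequency: ω = 2π·1e+04 = 6.283e+04 rad/s.
Step 2 — Transfer function: H(jω) = 1/(1 + jωRC).
Step 3 — Denominator: 1 + jωRC = 1 + j·6.283e+04·470·3.86e-06 = 1 + j114.
Step 4 — H = 7.695e-05 - j0.008772.
Step 5 — Magnitude: |H| = 0.008772 (-41.1 dB); phase: φ = -89.5°.

|H| = 0.008772 (-41.1 dB), φ = -89.5°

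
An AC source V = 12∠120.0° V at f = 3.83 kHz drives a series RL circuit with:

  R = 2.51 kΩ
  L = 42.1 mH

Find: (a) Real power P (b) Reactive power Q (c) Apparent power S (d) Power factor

Step 1 — Angular frequency: ω = 2π·f = 2π·3830 = 2.406e+04 rad/s.
Step 2 — Component impedances:
  R: Z = R = 2510 Ω
  L: Z = jωL = j·2.406e+04·0.0421 = 0 + j1013 Ω
Step 3 — Series combination: Z_total = R + L = 2510 + j1013 Ω = 2707∠22.0° Ω.
Step 4 — Source phasor: V = 12∠120.0° V = -6 + j10.39 V.
Step 5 — Current: I = V / Z = -0.0006185 + j0.00439 A = 0.004433∠98.0° A.
Step 6 — Complex power: S = V·I* = 0.04933 + j0.01991 VA.
Step 7 — Real power: P = Re(S) = 0.04933 W.
Step 8 — Reactive power: Q = Im(S) = 0.01991 VAR.
Step 9 — Apparent power: |S| = 0.0532 VA.
Step 10 — Power factor: PF = P/|S| = 0.9273 (lagging).

(a) P = 0.04933 W  (b) Q = 0.01991 VAR  (c) S = 0.0532 VA  (d) PF = 0.9273 (lagging)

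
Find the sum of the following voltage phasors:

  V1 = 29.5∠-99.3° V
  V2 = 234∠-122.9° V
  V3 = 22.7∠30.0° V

Step 1 — Convert each phasor to rectangular form:
  V1 = 29.5·(cos(-99.3°) + j·sin(-99.3°)) = -4.767 - j29.11 V
  V2 = 234·(cos(-122.9°) + j·sin(-122.9°)) = -127.1 - j196.5 V
  V3 = 22.7·(cos(30.0°) + j·sin(30.0°)) = 19.66 + j11.35 V
Step 2 — Sum components: V_total = -112.2 - j214.2 V.
Step 3 — Convert to polar: |V_total| = 241.8 V, ∠V_total = -117.6°.

V_total = 241.8∠-117.6° V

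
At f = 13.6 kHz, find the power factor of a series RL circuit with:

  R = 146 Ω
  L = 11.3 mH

Step 1 — Angular frequency: ω = 2π·f = 2π·1.36e+04 = 8.545e+04 rad/s.
Step 2 — Component impedances:
  R: Z = R = 146 Ω
  L: Z = jωL = j·8.545e+04·0.0113 = 0 + j965.6 Ω
Step 3 — Series combination: Z_total = R + L = 146 + j965.6 Ω = 976.6∠81.4° Ω.
Step 4 — Power factor: PF = cos(φ) = Re(Z)/|Z| = 146/976.6 = 0.1495.
Step 5 — Type: Im(Z) = 965.6 ⇒ lagging (phase φ = 81.4°).

PF = 0.1495 (lagging, φ = 81.4°)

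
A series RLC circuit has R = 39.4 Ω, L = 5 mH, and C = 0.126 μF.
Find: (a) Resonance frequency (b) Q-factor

Step 1 — Resonance condition Im(Z)=0 gives ω₀ = 1/√(LC).
Step 2 — ω₀ = 1/√(0.005·1.26e-07) = 3.984e+04 rad/s.
Step 3 — f₀ = ω₀/(2π) = 6341 Hz.
Step 4 — Series Q: Q = ω₀L/R = 3.984e+04·0.005/39.4 = 5.056.

(a) f₀ = 6341 Hz  (b) Q = 5.056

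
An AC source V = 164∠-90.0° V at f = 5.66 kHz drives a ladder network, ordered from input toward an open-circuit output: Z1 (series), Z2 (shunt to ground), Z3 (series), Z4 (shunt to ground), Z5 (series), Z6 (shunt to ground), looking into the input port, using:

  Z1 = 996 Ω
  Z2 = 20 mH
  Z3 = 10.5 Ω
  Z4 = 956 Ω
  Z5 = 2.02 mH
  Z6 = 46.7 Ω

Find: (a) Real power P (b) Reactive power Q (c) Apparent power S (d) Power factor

Step 1 — Angular frequency: ω = 2π·f = 2π·5660 = 3.556e+04 rad/s.
Step 2 — Component impedances:
  Z1: Z = R = 996 Ω
  Z2: Z = jωL = j·3.556e+04·0.02 = 0 + j711.3 Ω
  Z3: Z = R = 10.5 Ω
  Z4: Z = R = 956 Ω
  Z5: Z = jωL = j·3.556e+04·0.00202 = 0 + j71.84 Ω
  Z6: Z = R = 46.7 Ω
Step 3 — Ladder network (open output): work backward from the far end, alternating series and parallel combinations. Z_in = 1046 + j63.36 Ω = 1048∠3.5° Ω.
Step 4 — Source phasor: V = 164∠-90.0° V = 0 - j164 V.
Step 5 — Current: I = V / Z = -0.009466 - j0.1562 A = 0.1565∠-93.5° A.
Step 6 — Complex power: S = V·I* = 25.62 + j1.552 VA.
Step 7 — Real power: P = Re(S) = 25.62 W.
Step 8 — Reactive power: Q = Im(S) = 1.552 VAR.
Step 9 — Apparent power: |S| = 25.67 VA.
Step 10 — Power factor: PF = P/|S| = 0.9982 (lagging).

(a) P = 25.62 W  (b) Q = 1.552 VAR  (c) S = 25.67 VA  (d) PF = 0.9982 (lagging)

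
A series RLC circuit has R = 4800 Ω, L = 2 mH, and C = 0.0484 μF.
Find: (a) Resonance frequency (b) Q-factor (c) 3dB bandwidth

Step 1 — Resonance condition Im(Z)=0 gives ω₀ = 1/√(LC).
Step 2 — ω₀ = 1/√(0.002·4.84e-08) = 1.016e+05 rad/s.
Step 3 — f₀ = ω₀/(2π) = 1.618e+04 Hz.
Step 4 — Series Q: Q = ω₀L/R = 1.016e+05·0.002/4800 = 0.04235.
Step 5 — 3dB bandwidth: Δω = ω₀/Q = 2.4e+06 rad/s; BW = Δω/(2π) = 3.82e+05 Hz.

(a) f₀ = 1.618e+04 Hz  (b) Q = 0.04235  (c) BW = 3.82e+05 Hz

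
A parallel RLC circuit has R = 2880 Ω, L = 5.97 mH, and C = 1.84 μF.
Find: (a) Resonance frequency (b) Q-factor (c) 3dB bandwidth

Step 1 — Resonance: ω₀ = 1/√(LC) = 1/√(0.00597·1.84e-06) = 9541 rad/s.
Step 2 — f₀ = ω₀/(2π) = 1519 Hz.
Step 3 — Parallel Q: Q = R/(ω₀L) = 2880/(9541·0.00597) = 50.56.
Step 4 — Bandwidth: Δω = ω₀/Q = 188.7 rad/s; BW = Δω/(2π) = 30.03 Hz.

(a) f₀ = 1519 Hz  (b) Q = 50.56  (c) BW = 30.03 Hz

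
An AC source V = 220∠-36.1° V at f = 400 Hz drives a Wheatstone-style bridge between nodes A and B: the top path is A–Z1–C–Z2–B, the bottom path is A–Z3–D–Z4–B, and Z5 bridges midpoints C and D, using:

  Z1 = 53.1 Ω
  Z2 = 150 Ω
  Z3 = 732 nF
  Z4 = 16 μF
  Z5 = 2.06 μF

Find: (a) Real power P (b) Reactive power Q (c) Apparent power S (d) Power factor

Step 1 — Angular frequency: ω = 2π·f = 2π·400 = 2513 rad/s.
Step 2 — Component impedances:
  Z1: Z = R = 53.1 Ω
  Z2: Z = R = 150 Ω
  Z3: Z = 1/(jωC) = -j/(ω·C) = 0 - j543.6 Ω
  Z4: Z = 1/(jωC) = -j/(ω·C) = 0 - j24.87 Ω
  Z5: Z = 1/(jωC) = -j/(ω·C) = 0 - j193.1 Ω
Step 3 — Bridge requires nodal analysis (the Z5 bridge couples midpoints C and D, so the two paths cannot be reduced to a simple series/parallel combination). Setting node B to ground and injecting 1 A at node A, the 3-node admittance system at A, C, D solves to V_A = Z_AB = 122 - j89.87 Ω = 151.5∠-36.4° Ω.
Step 4 — Source phasor: V = 220∠-36.1° V = 177.8 - j129.6 V.
Step 5 — Current: I = V / Z = 1.452 + j0.007056 A = 1.452∠0.3° A.
Step 6 — Complex power: S = V·I* = 257.2 - j189.4 VA.
Step 7 — Real power: P = Re(S) = 257.2 W.
Step 8 — Reactive power: Q = Im(S) = -189.4 VAR.
Step 9 — Apparent power: |S| = 319.4 VA.
Step 10 — Power factor: PF = P/|S| = 0.8051 (leading).

(a) P = 257.2 W  (b) Q = -189.4 VAR  (c) S = 319.4 VA  (d) PF = 0.8051 (leading)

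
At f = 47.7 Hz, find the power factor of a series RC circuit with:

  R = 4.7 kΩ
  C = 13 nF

Step 1 — Angular frequency: ω = 2π·f = 2π·47.7 = 299.7 rad/s.
Step 2 — Component impedances:
  R: Z = R = 4700 Ω
  C: Z = 1/(jωC) = -j/(ω·C) = 0 - j2.567e+05 Ω
Step 3 — Series combination: Z_total = R + C = 4700 - j2.567e+05 Ω = 2.567e+05∠-89.0° Ω.
Step 4 — Power factor: PF = cos(φ) = Re(Z)/|Z| = 4700/2.567e+05 = 0.01831.
Step 5 — Type: Im(Z) = -2.567e+05 ⇒ leading (phase φ = -89.0°).

PF = 0.01831 (leading, φ = -89.0°)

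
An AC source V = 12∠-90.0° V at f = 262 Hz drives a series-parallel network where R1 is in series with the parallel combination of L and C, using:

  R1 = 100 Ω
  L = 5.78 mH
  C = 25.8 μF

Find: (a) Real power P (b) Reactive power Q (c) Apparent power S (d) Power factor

Step 1 — Angular frequency: ω = 2π·f = 2π·262 = 1646 rad/s.
Step 2 — Component impedances:
  R1: Z = R = 100 Ω
  L: Z = jωL = j·1646·0.00578 = 0 + j9.515 Ω
  C: Z = 1/(jωC) = -j/(ω·C) = 0 - j23.55 Ω
Step 3 — Parallel branch: L || C = 1/(1/L + 1/C) = 0 + j15.97 Ω.
Step 4 — Series with R1: Z_total = R1 + (L || C) = 100 + j15.97 Ω = 101.3∠9.1° Ω.
Step 5 — Source phasor: V = 12∠-90.0° V = 0 - j12 V.
Step 6 — Current: I = V / Z = -0.01869 - j0.117 A = 0.1185∠-99.1° A.
Step 7 — Complex power: S = V·I* = 1.404 + j0.2242 VA.
Step 8 — Real power: P = Re(S) = 1.404 W.
Step 9 — Reactive power: Q = Im(S) = 0.2242 VAR.
Step 10 — Apparent power: |S| = 1.422 VA.
Step 11 — Power factor: PF = P/|S| = 0.9875 (lagging).

(a) P = 1.404 W  (b) Q = 0.2242 VAR  (c) S = 1.422 VA  (d) PF = 0.9875 (lagging)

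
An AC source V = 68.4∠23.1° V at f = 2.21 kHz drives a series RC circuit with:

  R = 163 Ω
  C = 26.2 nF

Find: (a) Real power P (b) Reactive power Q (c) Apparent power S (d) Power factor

Step 1 — Angular frequency: ω = 2π·f = 2π·2210 = 1.389e+04 rad/s.
Step 2 — Component impedances:
  R: Z = R = 163 Ω
  C: Z = 1/(jωC) = -j/(ω·C) = 0 - j2749 Ω
Step 3 — Series combination: Z_total = R + C = 163 - j2749 Ω = 2754∠-86.6° Ω.
Step 4 — Source phasor: V = 68.4∠23.1° V = 62.92 + j26.84 V.
Step 5 — Current: I = V / Z = -0.008376 + j0.02339 A = 0.02484∠109.7° A.
Step 6 — Complex power: S = V·I* = 0.1006 - j1.696 VA.
Step 7 — Real power: P = Re(S) = 0.1006 W.
Step 8 — Reactive power: Q = Im(S) = -1.696 VAR.
Step 9 — Apparent power: |S| = 1.699 VA.
Step 10 — Power factor: PF = P/|S| = 0.0592 (leading).

(a) P = 0.1006 W  (b) Q = -1.696 VAR  (c) S = 1.699 VA  (d) PF = 0.0592 (leading)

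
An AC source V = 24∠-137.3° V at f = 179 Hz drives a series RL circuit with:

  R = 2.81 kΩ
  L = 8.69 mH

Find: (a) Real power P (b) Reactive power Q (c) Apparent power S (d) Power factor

Step 1 — Angular frequency: ω = 2π·f = 2π·179 = 1125 rad/s.
Step 2 — Component impedances:
  R: Z = R = 2810 Ω
  L: Z = jωL = j·1125·0.00869 = 0 + j9.774 Ω
Step 3 — Series combination: Z_total = R + L = 2810 + j9.774 Ω = 2810∠0.2° Ω.
Step 4 — Source phasor: V = 24∠-137.3° V = -17.64 - j16.28 V.
Step 5 — Current: I = V / Z = -0.006297 - j0.00577 A = 0.008541∠-137.5° A.
Step 6 — Complex power: S = V·I* = 0.205 + j0.0007129 VA.
Step 7 — Real power: P = Re(S) = 0.205 W.
Step 8 — Reactive power: Q = Im(S) = 0.0007129 VAR.
Step 9 — Apparent power: |S| = 0.205 VA.
Step 10 — Power factor: PF = P/|S| = 1 (lagging).

(a) P = 0.205 W  (b) Q = 0.0007129 VAR  (c) S = 0.205 VA  (d) PF = 1 (lagging)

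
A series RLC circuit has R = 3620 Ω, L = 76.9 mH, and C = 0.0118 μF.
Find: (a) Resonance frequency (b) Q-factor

Step 1 — Resonance condition Im(Z)=0 gives ω₀ = 1/√(LC).
Step 2 — ω₀ = 1/√(0.0769·1.18e-08) = 3.32e+04 rad/s.
Step 3 — f₀ = ω₀/(2π) = 5283 Hz.
Step 4 — Series Q: Q = ω₀L/R = 3.32e+04·0.0769/3620 = 0.7052.

(a) f₀ = 5283 Hz  (b) Q = 0.7052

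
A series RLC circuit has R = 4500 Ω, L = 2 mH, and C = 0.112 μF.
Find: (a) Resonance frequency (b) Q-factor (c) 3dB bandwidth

Step 1 — Resonance condition Im(Z)=0 gives ω₀ = 1/√(LC).
Step 2 — ω₀ = 1/√(0.002·1.12e-07) = 6.682e+04 rad/s.
Step 3 — f₀ = ω₀/(2π) = 1.063e+04 Hz.
Step 4 — Series Q: Q = ω₀L/R = 6.682e+04·0.002/4500 = 0.0297.
Step 5 — 3dB bandwidth: Δω = ω₀/Q = 2.25e+06 rad/s; BW = Δω/(2π) = 3.581e+05 Hz.

(a) f₀ = 1.063e+04 Hz  (b) Q = 0.0297  (c) BW = 3.581e+05 Hz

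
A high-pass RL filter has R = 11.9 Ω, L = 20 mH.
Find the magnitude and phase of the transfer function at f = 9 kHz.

Step 1 — Angular frequency: ω = 2π·9000 = 5.655e+04 rad/s.
Step 2 — Transfer function: H(jω) = jωL/(R + jωL).
Step 3 — Numerator jωL = j·1131; denominator R + jωL = 11.9 + j1131.
Step 4 — H = 0.9999 + j0.01052.
Step 5 — Magnitude: |H| = 0.9999 (-0.0 dB); phase: φ = 0.6°.

|H| = 0.9999 (-0.0 dB), φ = 0.6°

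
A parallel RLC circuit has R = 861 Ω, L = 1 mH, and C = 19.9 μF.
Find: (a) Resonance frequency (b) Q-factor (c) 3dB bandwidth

Step 1 — Resonance: ω₀ = 1/√(LC) = 1/√(0.001·1.99e-05) = 7089 rad/s.
Step 2 — f₀ = ω₀/(2π) = 1128 Hz.
Step 3 — Parallel Q: Q = R/(ω₀L) = 861/(7089·0.001) = 121.5.
Step 4 — Bandwidth: Δω = ω₀/Q = 58.36 rad/s; BW = Δω/(2π) = 9.289 Hz.

(a) f₀ = 1128 Hz  (b) Q = 121.5  (c) BW = 9.289 Hz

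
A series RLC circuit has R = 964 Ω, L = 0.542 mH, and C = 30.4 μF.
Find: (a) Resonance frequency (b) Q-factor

Step 1 — Resonance condition Im(Z)=0 gives ω₀ = 1/√(LC).
Step 2 — ω₀ = 1/√(0.000542·3.04e-05) = 7790 rad/s.
Step 3 — f₀ = ω₀/(2π) = 1240 Hz.
Step 4 — Series Q: Q = ω₀L/R = 7790·0.000542/964 = 0.00438.

(a) f₀ = 1240 Hz  (b) Q = 0.00438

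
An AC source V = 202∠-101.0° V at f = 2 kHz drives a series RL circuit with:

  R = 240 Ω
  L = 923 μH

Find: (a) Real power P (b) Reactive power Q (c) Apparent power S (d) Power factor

Step 1 — Angular frequency: ω = 2π·f = 2π·2000 = 1.257e+04 rad/s.
Step 2 — Component impedances:
  R: Z = R = 240 Ω
  L: Z = jωL = j·1.257e+04·0.000923 = 0 + j11.6 Ω
Step 3 — Series combination: Z_total = R + L = 240 + j11.6 Ω = 240.3∠2.8° Ω.
Step 4 — Source phasor: V = 202∠-101.0° V = -38.54 - j198.3 V.
Step 5 — Current: I = V / Z = -0.2001 - j0.8165 A = 0.8407∠-103.8° A.
Step 6 — Complex power: S = V·I* = 169.6 + j8.197 VA.
Step 7 — Real power: P = Re(S) = 169.6 W.
Step 8 — Reactive power: Q = Im(S) = 8.197 VAR.
Step 9 — Apparent power: |S| = 169.8 VA.
Step 10 — Power factor: PF = P/|S| = 0.9988 (lagging).

(a) P = 169.6 W  (b) Q = 8.197 VAR  (c) S = 169.8 VA  (d) PF = 0.9988 (lagging)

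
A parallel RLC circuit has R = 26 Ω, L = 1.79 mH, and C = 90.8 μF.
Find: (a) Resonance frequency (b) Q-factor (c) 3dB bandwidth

Step 1 — Resonance: ω₀ = 1/√(LC) = 1/√(0.00179·9.08e-05) = 2480 rad/s.
Step 2 — f₀ = ω₀/(2π) = 394.8 Hz.
Step 3 — Parallel Q: Q = R/(ω₀L) = 26/(2480·0.00179) = 5.856.
Step 4 — Bandwidth: Δω = ω₀/Q = 423.6 rad/s; BW = Δω/(2π) = 67.42 Hz.

(a) f₀ = 394.8 Hz  (b) Q = 5.856  (c) BW = 67.42 Hz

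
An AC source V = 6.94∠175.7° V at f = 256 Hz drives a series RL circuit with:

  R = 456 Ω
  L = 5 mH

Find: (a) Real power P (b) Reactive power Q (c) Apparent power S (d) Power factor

Step 1 — Angular frequency: ω = 2π·f = 2π·256 = 1608 rad/s.
Step 2 — Component impedances:
  R: Z = R = 456 Ω
  L: Z = jωL = j·1608·0.005 = 0 + j8.042 Ω
Step 3 — Series combination: Z_total = R + L = 456 + j8.042 Ω = 456.1∠1.0° Ω.
Step 4 — Source phasor: V = 6.94∠175.7° V = -6.92 + j0.5204 V.
Step 5 — Current: I = V / Z = -0.01515 + j0.001408 A = 0.01522∠174.7° A.
Step 6 — Complex power: S = V·I* = 0.1056 + j0.001862 VA.
Step 7 — Real power: P = Re(S) = 0.1056 W.
Step 8 — Reactive power: Q = Im(S) = 0.001862 VAR.
Step 9 — Apparent power: |S| = 0.1056 VA.
Step 10 — Power factor: PF = P/|S| = 0.9998 (lagging).

(a) P = 0.1056 W  (b) Q = 0.001862 VAR  (c) S = 0.1056 VA  (d) PF = 0.9998 (lagging)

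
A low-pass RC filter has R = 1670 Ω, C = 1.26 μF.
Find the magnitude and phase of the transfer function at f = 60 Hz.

Step 1 — Angular frequency: ω = 2π·60 = 377 rad/s.
Step 2 — Transfer function: H(jω) = 1/(1 + jωRC).
Step 3 — Denominator: 1 + jωRC = 1 + j·377·1670·1.26e-06 = 1 + j0.7933.
Step 4 — H = 0.6138 - j0.4869.
Step 5 — Magnitude: |H| = 0.7834 (-2.1 dB); phase: φ = -38.4°.

|H| = 0.7834 (-2.1 dB), φ = -38.4°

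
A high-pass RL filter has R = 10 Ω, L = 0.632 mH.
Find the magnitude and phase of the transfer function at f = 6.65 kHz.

Step 1 — Angular frequency: ω = 2π·6650 = 4.178e+04 rad/s.
Step 2 — Transfer function: H(jω) = jωL/(R + jωL).
Step 3 — Numerator jωL = j·26.41; denominator R + jωL = 10 + j26.41.
Step 4 — H = 0.8746 + j0.3312.
Step 5 — Magnitude: |H| = 0.9352 (-0.6 dB); phase: φ = 20.7°.

|H| = 0.9352 (-0.6 dB), φ = 20.7°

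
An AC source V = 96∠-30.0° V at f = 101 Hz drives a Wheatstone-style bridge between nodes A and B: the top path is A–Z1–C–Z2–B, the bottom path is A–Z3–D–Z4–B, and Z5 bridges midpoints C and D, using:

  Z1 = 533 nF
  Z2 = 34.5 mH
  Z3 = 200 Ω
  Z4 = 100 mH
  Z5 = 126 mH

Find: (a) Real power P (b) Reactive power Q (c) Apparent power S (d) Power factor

Step 1 — Angular frequency: ω = 2π·f = 2π·101 = 634.6 rad/s.
Step 2 — Component impedances:
  Z1: Z = 1/(jωC) = -j/(ω·C) = 0 - j2956 Ω
  Z2: Z = jωL = j·634.6·0.0345 = 0 + j21.89 Ω
  Z3: Z = R = 200 Ω
  Z4: Z = jωL = j·634.6·0.1 = 0 + j63.46 Ω
  Z5: Z = jωL = j·634.6·0.126 = 0 + j79.96 Ω
Step 3 — Bridge requires nodal analysis (the Z5 bridge couples midpoints C and D, so the two paths cannot be reduced to a simple series/parallel combination). Setting node B to ground and injecting 1 A at node A, the 3-node admittance system at A, C, D solves to V_A = Z_AB = 203.3 + j25.48 Ω = 204.9∠7.1° Ω.
Step 4 — Source phasor: V = 96∠-30.0° V = 83.14 - j48 V.
Step 5 — Current: I = V / Z = 0.3735 - j0.2829 A = 0.4686∠-37.1° A.
Step 6 — Complex power: S = V·I* = 44.64 + j5.594 VA.
Step 7 — Real power: P = Re(S) = 44.64 W.
Step 8 — Reactive power: Q = Im(S) = 5.594 VAR.
Step 9 — Apparent power: |S| = 44.99 VA.
Step 10 — Power factor: PF = P/|S| = 0.9922 (lagging).

(a) P = 44.64 W  (b) Q = 5.594 VAR  (c) S = 44.99 VA  (d) PF = 0.9922 (lagging)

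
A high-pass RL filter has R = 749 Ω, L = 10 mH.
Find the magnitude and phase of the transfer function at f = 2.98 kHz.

Step 1 — Angular frequency: ω = 2π·2980 = 1.872e+04 rad/s.
Step 2 — Transfer function: H(jω) = jωL/(R + jωL).
Step 3 — Numerator jωL = j·187.2; denominator R + jωL = 749 + j187.2.
Step 4 — H = 0.05882 + j0.2353.
Step 5 — Magnitude: |H| = 0.2425 (-12.3 dB); phase: φ = 76.0°.

|H| = 0.2425 (-12.3 dB), φ = 76.0°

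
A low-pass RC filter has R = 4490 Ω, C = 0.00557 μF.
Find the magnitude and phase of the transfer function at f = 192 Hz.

Step 1 — Angular frequency: ω = 2π·192 = 1206 rad/s.
Step 2 — Transfer function: H(jω) = 1/(1 + jωRC).
Step 3 — Denominator: 1 + jωRC = 1 + j·1206·4490·5.57e-09 = 1 + j0.03017.
Step 4 — H = 0.9991 - j0.03014.
Step 5 — Magnitude: |H| = 0.9995 (-0.0 dB); phase: φ = -1.7°.

|H| = 0.9995 (-0.0 dB), φ = -1.7°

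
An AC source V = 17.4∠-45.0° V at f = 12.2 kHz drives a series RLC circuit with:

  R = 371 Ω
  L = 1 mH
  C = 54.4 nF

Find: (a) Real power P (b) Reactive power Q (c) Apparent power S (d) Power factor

Step 1 — Angular frequency: ω = 2π·f = 2π·1.22e+04 = 7.665e+04 rad/s.
Step 2 — Component impedances:
  R: Z = R = 371 Ω
  L: Z = jωL = j·7.665e+04·0.001 = 0 + j76.65 Ω
  C: Z = 1/(jωC) = -j/(ω·C) = 0 - j239.8 Ω
Step 3 — Series combination: Z_total = R + L + C = 371 - j163.2 Ω = 405.3∠-23.7° Ω.
Step 4 — Source phasor: V = 17.4∠-45.0° V = 12.3 - j12.3 V.
Step 5 — Current: I = V / Z = 0.04001 - j0.01557 A = 0.04293∠-21.3° A.
Step 6 — Complex power: S = V·I* = 0.6838 - j0.3007 VA.
Step 7 — Real power: P = Re(S) = 0.6838 W.
Step 8 — Reactive power: Q = Im(S) = -0.3007 VAR.
Step 9 — Apparent power: |S| = 0.747 VA.
Step 10 — Power factor: PF = P/|S| = 0.9154 (leading).

(a) P = 0.6838 W  (b) Q = -0.3007 VAR  (c) S = 0.747 VA  (d) PF = 0.9154 (leading)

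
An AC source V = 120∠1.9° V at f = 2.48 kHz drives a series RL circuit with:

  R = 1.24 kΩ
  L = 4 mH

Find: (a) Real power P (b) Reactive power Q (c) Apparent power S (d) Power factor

Step 1 — Angular frequency: ω = 2π·f = 2π·2480 = 1.558e+04 rad/s.
Step 2 — Component impedances:
  R: Z = R = 1240 Ω
  L: Z = jωL = j·1.558e+04·0.004 = 0 + j62.33 Ω
Step 3 — Series combination: Z_total = R + L = 1240 + j62.33 Ω = 1242∠2.9° Ω.
Step 4 — Source phasor: V = 120∠1.9° V = 119.9 + j3.979 V.
Step 5 — Current: I = V / Z = 0.09664 - j0.001649 A = 0.09665∠-1.0° A.
Step 6 — Complex power: S = V·I* = 11.58 + j0.5823 VA.
Step 7 — Real power: P = Re(S) = 11.58 W.
Step 8 — Reactive power: Q = Im(S) = 0.5823 VAR.
Step 9 — Apparent power: |S| = 11.6 VA.
Step 10 — Power factor: PF = P/|S| = 0.9987 (lagging).

(a) P = 11.58 W  (b) Q = 0.5823 VAR  (c) S = 11.6 VA  (d) PF = 0.9987 (lagging)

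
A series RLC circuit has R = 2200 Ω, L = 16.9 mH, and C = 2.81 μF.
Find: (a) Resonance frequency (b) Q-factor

Step 1 — Resonance condition Im(Z)=0 gives ω₀ = 1/√(LC).
Step 2 — ω₀ = 1/√(0.0169·2.81e-06) = 4589 rad/s.
Step 3 — f₀ = ω₀/(2π) = 730.3 Hz.
Step 4 — Series Q: Q = ω₀L/R = 4589·0.0169/2200 = 0.03525.

(a) f₀ = 730.3 Hz  (b) Q = 0.03525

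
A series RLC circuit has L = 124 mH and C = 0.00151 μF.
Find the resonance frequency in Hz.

Step 1 — Resonance condition Im(Z)=0 gives ω₀ = 1/√(LC).
Step 2 — ω₀ = 1/√(0.124·1.51e-09) = 7.308e+04 rad/s.
Step 3 — f₀ = ω₀/(2π) = 1.163e+04 Hz.

f₀ = 1.163e+04 Hz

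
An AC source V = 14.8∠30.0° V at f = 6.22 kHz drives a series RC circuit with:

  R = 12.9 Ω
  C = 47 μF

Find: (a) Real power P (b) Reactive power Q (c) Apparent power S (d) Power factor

Step 1 — Angular frequency: ω = 2π·f = 2π·6220 = 3.908e+04 rad/s.
Step 2 — Component impedances:
  R: Z = R = 12.9 Ω
  C: Z = 1/(jωC) = -j/(ω·C) = 0 - j0.5444 Ω
Step 3 — Series combination: Z_total = R + C = 12.9 - j0.5444 Ω = 12.91∠-2.4° Ω.
Step 4 — Source phasor: V = 14.8∠30.0° V = 12.82 + j7.4 V.
Step 5 — Current: I = V / Z = 0.9676 + j0.6145 A = 1.146∠32.4° A.
Step 6 — Complex power: S = V·I* = 16.95 - j0.7153 VA.
Step 7 — Real power: P = Re(S) = 16.95 W.
Step 8 — Reactive power: Q = Im(S) = -0.7153 VAR.
Step 9 — Apparent power: |S| = 16.96 VA.
Step 10 — Power factor: PF = P/|S| = 0.9991 (leading).

(a) P = 16.95 W  (b) Q = -0.7153 VAR  (c) S = 16.96 VA  (d) PF = 0.9991 (leading)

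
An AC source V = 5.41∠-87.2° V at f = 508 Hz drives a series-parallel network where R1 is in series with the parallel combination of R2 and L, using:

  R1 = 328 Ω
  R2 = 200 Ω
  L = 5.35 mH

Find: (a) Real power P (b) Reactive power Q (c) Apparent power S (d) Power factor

Step 1 — Angular frequency: ω = 2π·f = 2π·508 = 3192 rad/s.
Step 2 — Component impedances:
  R1: Z = R = 328 Ω
  R2: Z = R = 200 Ω
  L: Z = jωL = j·3192·0.00535 = 0 + j17.08 Ω
Step 3 — Parallel branch: R2 || L = 1/(1/R2 + 1/L) = 1.447 + j16.95 Ω.
Step 4 — Series with R1: Z_total = R1 + (R2 || L) = 329.4 + j16.95 Ω = 329.9∠2.9° Ω.
Step 5 — Source phasor: V = 5.41∠-87.2° V = 0.2643 - j5.404 V.
Step 6 — Current: I = V / Z = -4.172e-05 - j0.0164 A = 0.0164∠-90.1° A.
Step 7 — Complex power: S = V·I* = 0.08861 + j0.004559 VA.
Step 8 — Real power: P = Re(S) = 0.08861 W.
Step 9 — Reactive power: Q = Im(S) = 0.004559 VAR.
Step 10 — Apparent power: |S| = 0.08872 VA.
Step 11 — Power factor: PF = P/|S| = 0.9987 (lagging).

(a) P = 0.08861 W  (b) Q = 0.004559 VAR  (c) S = 0.08872 VA  (d) PF = 0.9987 (lagging)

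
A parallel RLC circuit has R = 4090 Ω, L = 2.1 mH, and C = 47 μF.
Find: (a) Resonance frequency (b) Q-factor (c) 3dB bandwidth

Step 1 — Resonance: ω₀ = 1/√(LC) = 1/√(0.0021·4.7e-05) = 3183 rad/s.
Step 2 — f₀ = ω₀/(2π) = 506.6 Hz.
Step 3 — Parallel Q: Q = R/(ω₀L) = 4090/(3183·0.0021) = 611.9.
Step 4 — Bandwidth: Δω = ω₀/Q = 5.202 rad/s; BW = Δω/(2π) = 0.8279 Hz.

(a) f₀ = 506.6 Hz  (b) Q = 611.9  (c) BW = 0.8279 Hz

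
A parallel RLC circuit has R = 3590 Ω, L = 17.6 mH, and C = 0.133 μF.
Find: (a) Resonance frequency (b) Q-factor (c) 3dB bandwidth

Step 1 — Resonance: ω₀ = 1/√(LC) = 1/√(0.0176·1.33e-07) = 2.067e+04 rad/s.
Step 2 — f₀ = ω₀/(2π) = 3290 Hz.
Step 3 — Parallel Q: Q = R/(ω₀L) = 3590/(2.067e+04·0.0176) = 9.869.
Step 4 — Bandwidth: Δω = ω₀/Q = 2094 rad/s; BW = Δω/(2π) = 333.3 Hz.

(a) f₀ = 3290 Hz  (b) Q = 9.869  (c) BW = 333.3 Hz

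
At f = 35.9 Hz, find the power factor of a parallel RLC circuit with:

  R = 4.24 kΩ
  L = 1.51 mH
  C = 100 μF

Step 1 — Angular frequency: ω = 2π·f = 2π·35.9 = 225.6 rad/s.
Step 2 — Component impedances:
  R: Z = R = 4240 Ω
  L: Z = jωL = j·225.6·0.00151 = 0 + j0.3406 Ω
  C: Z = 1/(jωC) = -j/(ω·C) = 0 - j44.33 Ω
Step 3 — Parallel combination: 1/Z_total = 1/R + 1/L + 1/C; Z_total = 2.779e-05 + j0.3432 Ω = 0.3432∠90.0° Ω.
Step 4 — Power factor: PF = cos(φ) = Re(Z)/|Z| = 2.77866e-05/0.343242 = 8.095e-05.
Step 5 — Type: Im(Z) = 0.3432 ⇒ lagging (phase φ = 90.0°).

PF = 8.095e-05 (lagging, φ = 90.0°)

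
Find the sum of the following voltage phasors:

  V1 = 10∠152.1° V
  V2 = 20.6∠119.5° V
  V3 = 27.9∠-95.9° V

Step 1 — Convert each phasor to rectangular form:
  V1 = 10·(cos(152.1°) + j·sin(152.1°)) = -8.838 + j4.679 V
  V2 = 20.6·(cos(119.5°) + j·sin(119.5°)) = -10.14 + j17.93 V
  V3 = 27.9·(cos(-95.9°) + j·sin(-95.9°)) = -2.868 - j27.75 V
Step 2 — Sum components: V_total = -21.85 - j5.144 V.
Step 3 — Convert to polar: |V_total| = 22.45 V, ∠V_total = -166.8°.

V_total = 22.45∠-166.8° V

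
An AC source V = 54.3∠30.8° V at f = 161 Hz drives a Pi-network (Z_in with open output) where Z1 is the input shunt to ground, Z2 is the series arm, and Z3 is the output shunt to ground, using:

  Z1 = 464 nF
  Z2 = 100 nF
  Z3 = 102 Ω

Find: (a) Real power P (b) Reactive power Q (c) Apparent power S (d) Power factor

Step 1 — Angular frequency: ω = 2π·f = 2π·161 = 1012 rad/s.
Step 2 — Component impedances:
  Z1: Z = 1/(jωC) = -j/(ω·C) = 0 - j2130 Ω
  Z2: Z = 1/(jωC) = -j/(ω·C) = 0 - j9885 Ω
  Z3: Z = R = 102 Ω
Step 3 — With open output, the series arm Z2 and the output shunt Z3 appear in series to ground: Z2 + Z3 = 102 - j9885 Ω.
Step 4 — Parallel with input shunt Z1: Z_in = Z1 || (Z2 + Z3) = 3.206 - j1753 Ω = 1753∠-89.9° Ω.
Step 5 — Source phasor: V = 54.3∠30.8° V = 46.64 + j27.8 V.
Step 6 — Current: I = V / Z = -0.01581 + j0.02664 A = 0.03098∠120.7° A.
Step 7 — Complex power: S = V·I* = 0.003077 - j1.682 VA.
Step 8 — Real power: P = Re(S) = 0.003077 W.
Step 9 — Reactive power: Q = Im(S) = -1.682 VAR.
Step 10 — Apparent power: |S| = 1.682 VA.
Step 11 — Power factor: PF = P/|S| = 0.001829 (leading).

(a) P = 0.003077 W  (b) Q = -1.682 VAR  (c) S = 1.682 VA  (d) PF = 0.001829 (leading)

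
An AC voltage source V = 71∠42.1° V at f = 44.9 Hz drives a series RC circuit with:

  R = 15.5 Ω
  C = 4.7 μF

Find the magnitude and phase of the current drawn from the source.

Step 1 — Angular frequency: ω = 2π·f = 2π·44.9 = 282.1 rad/s.
Step 2 — Component impedances:
  R: Z = R = 15.5 Ω
  C: Z = 1/(jωC) = -j/(ω·C) = 0 - j754.2 Ω
Step 3 — Series combination: Z_total = R + C = 15.5 - j754.2 Ω = 754.3∠-88.8° Ω.
Step 4 — Source phasor: V = 71∠42.1° V = 52.68 + j47.6 V.
Step 5 — Ohm's law: I = V / Z_total = (52.68 + j47.6) / (15.5 - j754.2) = -0.06165 + j0.07112 A.
Step 6 — Convert to polar: |I| = 0.09412 A, ∠I = 130.9°.

I = 0.09412∠130.9° A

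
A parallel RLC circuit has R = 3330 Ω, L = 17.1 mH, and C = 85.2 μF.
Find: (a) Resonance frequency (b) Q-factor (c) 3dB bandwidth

Step 1 — Resonance: ω₀ = 1/√(LC) = 1/√(0.0171·8.52e-05) = 828.5 rad/s.
Step 2 — f₀ = ω₀/(2π) = 131.9 Hz.
Step 3 — Parallel Q: Q = R/(ω₀L) = 3330/(828.5·0.0171) = 235.1.
Step 4 — Bandwidth: Δω = ω₀/Q = 3.525 rad/s; BW = Δω/(2π) = 0.561 Hz.

(a) f₀ = 131.9 Hz  (b) Q = 235.1  (c) BW = 0.561 Hz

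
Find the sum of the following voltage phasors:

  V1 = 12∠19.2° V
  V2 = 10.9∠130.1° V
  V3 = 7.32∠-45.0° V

Step 1 — Convert each phasor to rectangular form:
  V1 = 12·(cos(19.2°) + j·sin(19.2°)) = 11.33 + j3.946 V
  V2 = 10.9·(cos(130.1°) + j·sin(130.1°)) = -7.021 + j8.338 V
  V3 = 7.32·(cos(-45.0°) + j·sin(-45.0°)) = 5.176 - j5.176 V
Step 2 — Sum components: V_total = 9.488 + j7.108 V.
Step 3 — Convert to polar: |V_total| = 11.85 V, ∠V_total = 36.8°.

V_total = 11.85∠36.8° V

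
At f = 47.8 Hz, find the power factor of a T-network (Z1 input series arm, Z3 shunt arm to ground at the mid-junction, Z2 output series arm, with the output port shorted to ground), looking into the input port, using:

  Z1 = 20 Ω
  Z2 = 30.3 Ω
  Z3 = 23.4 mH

Step 1 — Angular frequency: ω = 2π·f = 2π·47.8 = 300.3 rad/s.
Step 2 — Component impedances:
  Z1: Z = R = 20 Ω
  Z2: Z = R = 30.3 Ω
  Z3: Z = jωL = j·300.3·0.0234 = 0 + j7.028 Ω
Step 3 — With the output port shorted to ground, the output series arm Z2 runs from the junction to ground; the shunt arm Z3 also runs from the junction to ground. They appear in parallel: Z3 || Z2 = 1.547 + j6.669 Ω.
Step 4 — Series with input arm Z1: Z_in = Z1 + (Z3 || Z2) = 21.55 + j6.669 Ω = 22.56∠17.2° Ω.
Step 5 — Power factor: PF = cos(φ) = Re(Z)/|Z| = 21.547/22.555 = 0.9553.
Step 6 — Type: Im(Z) = 6.669 ⇒ lagging (phase φ = 17.2°).

PF = 0.9553 (lagging, φ = 17.2°)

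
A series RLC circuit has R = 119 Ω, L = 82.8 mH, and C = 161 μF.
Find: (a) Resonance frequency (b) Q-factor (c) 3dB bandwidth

Step 1 — Resonance: ω₀ = 1/√(LC) = 1/√(0.0828·0.000161) = 273.9 rad/s.
Step 2 — f₀ = ω₀/(2π) = 43.59 Hz.
Step 3 — Series Q: Q = ω₀L/R = 273.9·0.0828/119 = 0.1906.
Step 4 — Bandwidth: Δω = ω₀/Q = 1437 rad/s; BW = Δω/(2π) = 228.7 Hz.

(a) f₀ = 43.59 Hz  (b) Q = 0.1906  (c) BW = 228.7 Hz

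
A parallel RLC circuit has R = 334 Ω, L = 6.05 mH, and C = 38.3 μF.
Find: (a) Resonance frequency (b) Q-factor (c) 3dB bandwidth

Step 1 — Resonance: ω₀ = 1/√(LC) = 1/√(0.00605·3.83e-05) = 2077 rad/s.
Step 2 — f₀ = ω₀/(2π) = 330.6 Hz.
Step 3 — Parallel Q: Q = R/(ω₀L) = 334/(2077·0.00605) = 26.57.
Step 4 — Bandwidth: Δω = ω₀/Q = 78.17 rad/s; BW = Δω/(2π) = 12.44 Hz.

(a) f₀ = 330.6 Hz  (b) Q = 26.57  (c) BW = 12.44 Hz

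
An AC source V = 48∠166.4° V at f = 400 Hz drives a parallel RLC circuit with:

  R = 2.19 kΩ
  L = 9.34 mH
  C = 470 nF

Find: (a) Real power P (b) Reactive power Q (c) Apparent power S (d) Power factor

Step 1 — Angular frequency: ω = 2π·f = 2π·400 = 2513 rad/s.
Step 2 — Component impedances:
  R: Z = R = 2190 Ω
  L: Z = jωL = j·2513·0.00934 = 0 + j23.47 Ω
  C: Z = 1/(jωC) = -j/(ω·C) = 0 - j846.6 Ω
Step 3 — Parallel combination: 1/Z_total = 1/R + 1/L + 1/C; Z_total = 0.2661 + j24.14 Ω = 24.14∠89.4° Ω.
Step 4 — Source phasor: V = 48∠166.4° V = -46.65 + j11.29 V.
Step 5 — Current: I = V / Z = 0.4462 + j1.938 A = 1.988∠77.0° A.
Step 6 — Complex power: S = V·I* = 1.052 + j95.43 VA.
Step 7 — Real power: P = Re(S) = 1.052 W.
Step 8 — Reactive power: Q = Im(S) = 95.43 VAR.
Step 9 — Apparent power: |S| = 95.44 VA.
Step 10 — Power factor: PF = P/|S| = 0.01102 (lagging).

(a) P = 1.052 W  (b) Q = 95.43 VAR  (c) S = 95.44 VA  (d) PF = 0.01102 (lagging)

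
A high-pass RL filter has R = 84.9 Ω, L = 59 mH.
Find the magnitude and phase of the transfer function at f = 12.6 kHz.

Step 1 — Angular frequency: ω = 2π·1.26e+04 = 7.917e+04 rad/s.
Step 2 — Transfer function: H(jω) = jωL/(R + jωL).
Step 3 — Numerator jωL = j·4671; denominator R + jωL = 84.9 + j4671.
Step 4 — H = 0.9997 + j0.01817.
Step 5 — Magnitude: |H| = 0.9998 (-0.0 dB); phase: φ = 1.0°.

|H| = 0.9998 (-0.0 dB), φ = 1.0°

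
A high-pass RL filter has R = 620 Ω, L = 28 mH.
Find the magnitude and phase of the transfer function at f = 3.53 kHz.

Step 1 — Angular frequency: ω = 2π·3530 = 2.218e+04 rad/s.
Step 2 — Transfer function: H(jω) = jωL/(R + jωL).
Step 3 — Numerator jωL = j·621; denominator R + jωL = 620 + j621.
Step 4 — H = 0.5008 + j0.5.
Step 5 — Magnitude: |H| = 0.7077 (-3.0 dB); phase: φ = 45.0°.

|H| = 0.7077 (-3.0 dB), φ = 45.0°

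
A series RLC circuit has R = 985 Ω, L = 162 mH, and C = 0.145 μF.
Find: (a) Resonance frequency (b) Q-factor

Step 1 — Resonance condition Im(Z)=0 gives ω₀ = 1/√(LC).
Step 2 — ω₀ = 1/√(0.162·1.45e-07) = 6525 rad/s.
Step 3 — f₀ = ω₀/(2π) = 1038 Hz.
Step 4 — Series Q: Q = ω₀L/R = 6525·0.162/985 = 1.073.

(a) f₀ = 1038 Hz  (b) Q = 1.073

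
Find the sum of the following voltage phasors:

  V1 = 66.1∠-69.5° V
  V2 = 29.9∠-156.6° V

Step 1 — Convert each phasor to rectangular form:
  V1 = 66.1·(cos(-69.5°) + j·sin(-69.5°)) = 23.15 - j61.91 V
  V2 = 29.9·(cos(-156.6°) + j·sin(-156.6°)) = -27.44 - j11.87 V
Step 2 — Sum components: V_total = -4.292 - j73.79 V.
Step 3 — Convert to polar: |V_total| = 73.91 V, ∠V_total = -93.3°.

V_total = 73.91∠-93.3° V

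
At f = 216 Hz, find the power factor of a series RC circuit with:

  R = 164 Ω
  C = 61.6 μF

Step 1 — Angular frequency: ω = 2π·f = 2π·216 = 1357 rad/s.
Step 2 — Component impedances:
  R: Z = R = 164 Ω
  C: Z = 1/(jωC) = -j/(ω·C) = 0 - j11.96 Ω
Step 3 — Series combination: Z_total = R + C = 164 - j11.96 Ω = 164.4∠-4.2° Ω.
Step 4 — Power factor: PF = cos(φ) = Re(Z)/|Z| = 164/164.4356 = 0.9974.
Step 5 — Type: Im(Z) = -11.96 ⇒ leading (phase φ = -4.2°).

PF = 0.9974 (leading, φ = -4.2°)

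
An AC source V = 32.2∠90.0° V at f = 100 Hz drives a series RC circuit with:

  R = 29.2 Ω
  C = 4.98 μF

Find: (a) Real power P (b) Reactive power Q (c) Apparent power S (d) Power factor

Step 1 — Angular frequency: ω = 2π·f = 2π·100 = 628.3 rad/s.
Step 2 — Component impedances:
  R: Z = R = 29.2 Ω
  C: Z = 1/(jωC) = -j/(ω·C) = 0 - j319.6 Ω
Step 3 — Series combination: Z_total = R + C = 29.2 - j319.6 Ω = 320.9∠-84.8° Ω.
Step 4 — Source phasor: V = 32.2∠90.0° V = 0 + j32.2 V.
Step 5 — Current: I = V / Z = -0.09992 + j0.009129 A = 0.1003∠174.8° A.
Step 6 — Complex power: S = V·I* = 0.294 - j3.217 VA.
Step 7 — Real power: P = Re(S) = 0.294 W.
Step 8 — Reactive power: Q = Im(S) = -3.217 VAR.
Step 9 — Apparent power: |S| = 3.231 VA.
Step 10 — Power factor: PF = P/|S| = 0.09099 (leading).

(a) P = 0.294 W  (b) Q = -3.217 VAR  (c) S = 3.231 VA  (d) PF = 0.09099 (leading)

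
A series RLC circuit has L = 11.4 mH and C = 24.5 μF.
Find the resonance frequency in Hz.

Step 1 — Resonance condition Im(Z)=0 gives ω₀ = 1/√(LC).
Step 2 — ω₀ = 1/√(0.0114·2.45e-05) = 1892 rad/s.
Step 3 — f₀ = ω₀/(2π) = 301.2 Hz.

f₀ = 301.2 Hz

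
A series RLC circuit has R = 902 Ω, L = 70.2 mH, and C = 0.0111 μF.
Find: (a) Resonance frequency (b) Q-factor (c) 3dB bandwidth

Step 1 — Resonance condition Im(Z)=0 gives ω₀ = 1/√(LC).
Step 2 — ω₀ = 1/√(0.0702·1.11e-08) = 3.582e+04 rad/s.
Step 3 — f₀ = ω₀/(2π) = 5702 Hz.
Step 4 — Series Q: Q = ω₀L/R = 3.582e+04·0.0702/902 = 2.788.
Step 5 — 3dB bandwidth: Δω = ω₀/Q = 1.285e+04 rad/s; BW = Δω/(2π) = 2045 Hz.

(a) f₀ = 5702 Hz  (b) Q = 2.788  (c) BW = 2045 Hz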